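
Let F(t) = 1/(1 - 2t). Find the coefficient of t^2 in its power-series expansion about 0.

4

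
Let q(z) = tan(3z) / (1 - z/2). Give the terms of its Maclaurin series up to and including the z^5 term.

2787*z^5/80 + 39*z^4/8 + 39*z^3/4 + 3*z^2/2 + 3*z

Write out both Maclaurin series and multiply, keeping only the needed powers.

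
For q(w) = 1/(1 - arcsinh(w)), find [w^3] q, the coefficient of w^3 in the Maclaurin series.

5/6

Let u equal the inner series; expand the outer function in u and truncate.
q(0) = 1
q′(0) = 1
q′′(0) = 2
q′′′(0) = 5
Then c_k = q^(k)(0)/k! gives each Taylor coefficient.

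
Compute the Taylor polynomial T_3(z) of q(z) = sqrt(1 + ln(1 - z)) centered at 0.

Plug the Maclaurin series of the inner function into that of the outer and collect terms.
q(0) = 1
q′(0) = -1/2
q′′(0) = -3/4
q′′′(0) = -17/8
Dividing each by k! gives the coefficients c_0, ..., c_3.

-17*z^3/48 - 3*z^2/8 - z/2 + 1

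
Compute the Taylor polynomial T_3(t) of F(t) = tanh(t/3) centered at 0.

Differentiate repeatedly and evaluate at the center.
F(0) = 0
F′(0) = 1/3
F′′(0) = 0
F′′′(0) = -2/27
Dividing each by k! gives the coefficients c_0, ..., c_3.

-t^3/81 + t/3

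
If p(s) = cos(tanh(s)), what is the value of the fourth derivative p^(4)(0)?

Let u equal the inner series; expand the outer function in u and truncate.
From the series, [s^4] p = 3/8; multiply by 4! = 24 to get 9.

9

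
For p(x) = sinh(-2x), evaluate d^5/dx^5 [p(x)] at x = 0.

-32

The coefficient of x^5 in the expansion is -4/15, so p^(5)(0) = 5! * (-4/15) = -32.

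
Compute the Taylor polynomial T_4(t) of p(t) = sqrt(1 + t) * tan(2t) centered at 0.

Write out both Maclaurin series and multiply, keeping only the needed powers.
p(0) = 0
p′(0) = 2
p′′(0) = 2
p′′′(0) = 29/2
p^(4)(0) = 35

35*t^4/24 + 29*t^3/12 + t^2 + 2*t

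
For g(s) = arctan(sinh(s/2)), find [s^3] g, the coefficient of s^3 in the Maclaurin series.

-1/48

Substitute the inner expansion into the outer series and collect powers.
[s^0] = 0;  [s^1] = 1/2;  [s^2] = 0;  [s^3] = -1/48.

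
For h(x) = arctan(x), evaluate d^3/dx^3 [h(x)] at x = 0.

-2

The coefficient of x^3 in the expansion is -1/3, so h′′′(0) = 3! * (-1/3) = -2.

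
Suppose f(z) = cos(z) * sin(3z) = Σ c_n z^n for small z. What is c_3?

-6

Take the Cauchy product of the two expansions.
f(0) = 0
f′(0) = 3
f′′(0) = 0
f′′′(0) = -36
So c_3 = f′′′(0)/3! = -6.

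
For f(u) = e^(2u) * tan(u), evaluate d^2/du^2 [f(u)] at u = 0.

Expand each factor separately, then convolve coefficients.
The coefficient of u^2 in the expansion is 2, so f′′(0) = 2! * (2) = 4.

4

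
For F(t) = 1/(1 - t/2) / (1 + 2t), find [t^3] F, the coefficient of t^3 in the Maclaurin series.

-51/8

Multiply the two series term by term and collect like powers.
So c_3 = F′′′(0)/3! = -51/8.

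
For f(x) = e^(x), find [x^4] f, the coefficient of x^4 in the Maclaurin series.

1/24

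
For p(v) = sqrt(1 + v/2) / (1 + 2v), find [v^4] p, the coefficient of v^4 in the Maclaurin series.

Expand each factor separately, then convolve coefficients.

28379/2048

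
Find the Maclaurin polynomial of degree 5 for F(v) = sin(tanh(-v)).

Plug the Maclaurin series of the inner function into that of the outer and collect terms.
F(0) = 0
F′(0) = -1
F′′(0) = 0
F′′′(0) = 3
F^(4)(0) = 0
F^(5)(0) = -37
Then c_k = F^(k)(0)/k! gives each Taylor coefficient.

-37*v^5/120 + v^3/2 - v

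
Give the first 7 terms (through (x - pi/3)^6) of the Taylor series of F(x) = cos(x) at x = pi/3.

-(x - pi/3)^6/1440 - sqrt(3)*(x - pi/3)^5/240 + (x - pi/3)^4/48 + sqrt(3)*(x - pi/3)^3/12 - (x - pi/3)^2/4 - sqrt(3)*(x - pi/3)/2 + 1/2

F(pi/3) = 1/2
F′(pi/3) = -sqrt(3)/2
F′′(pi/3) = -1/2
F′′′(pi/3) = sqrt(3)/2
F^(4)(pi/3) = 1/2
F^(5)(pi/3) = -sqrt(3)/2
F^(6)(pi/3) = -1/2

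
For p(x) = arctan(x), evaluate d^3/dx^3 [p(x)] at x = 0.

The coefficient of x^3 in the expansion is -1/3, so p′′′(0) = 3! * (-1/3) = -2.

-2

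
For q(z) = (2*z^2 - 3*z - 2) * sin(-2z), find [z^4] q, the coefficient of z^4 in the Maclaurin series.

-4

Shift and add copies of the series according to the polynomial's terms.
q(0) = 0
q′(0) = 4
q′′(0) = 12
q′′′(0) = -40
q^(4)(0) = -96
The Taylor polynomial is Σ q^(k)(0)/k! · z^k.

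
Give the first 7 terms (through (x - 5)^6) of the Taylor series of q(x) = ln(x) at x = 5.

q(5) = ln(5)
q′(5) = 1/5
q′′(5) = -1/25
q′′′(5) = 2/125
q^(4)(5) = -6/625
q^(5)(5) = 24/3125
q^(6)(5) = -24/3125

-(x - 5)^6/93750 + (x - 5)^5/15625 - (x - 5)^4/2500 + (x - 5)^3/375 - (x - 5)^2/50 + (x - 5)/5 + ln(5)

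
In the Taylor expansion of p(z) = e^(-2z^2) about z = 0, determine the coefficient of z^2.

p(0) = 1
p′(0) = 0
p′′(0) = -4
So c_2 = p′′(0)/2! = -2.

-2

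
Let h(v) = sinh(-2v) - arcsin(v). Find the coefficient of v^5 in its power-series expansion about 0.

Combine the two series term by term.
h(0) = 0
h′(0) = -3
h′′(0) = 0
h′′′(0) = -9
h^(4)(0) = 0
h^(5)(0) = -41

-41/120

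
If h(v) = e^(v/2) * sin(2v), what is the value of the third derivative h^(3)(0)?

Multiply the two series term by term and collect like powers.
The coefficient of v^3 in the expansion is -13/12, so h′′′(0) = 3! * (-13/12) = -13/2.

-13/2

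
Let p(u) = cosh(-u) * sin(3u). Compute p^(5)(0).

-12

Write out both Maclaurin series and multiply, keeping only the needed powers.
The coefficient of u^5 in the expansion is -1/10, so p^(5)(0) = 5! * (-1/10) = -12.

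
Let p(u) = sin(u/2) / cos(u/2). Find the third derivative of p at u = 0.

Write the quotient as an unknown series and match coefficients against numerator = denominator · series.
From the series, [u^3] p = 1/24; multiply by 3! = 6 to get 1/4.

1/4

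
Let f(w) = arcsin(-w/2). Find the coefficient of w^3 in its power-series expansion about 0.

-1/48

Use the known series and substitute for the argument.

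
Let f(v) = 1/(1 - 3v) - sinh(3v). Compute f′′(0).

18

Combine the two series term by term.
The coefficient of v^2 in the expansion is 9, so f′′(0) = 2! * (9) = 18.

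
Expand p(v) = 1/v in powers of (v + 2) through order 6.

-(v + 2)^6/128 - (v + 2)^5/64 - (v + 2)^4/32 - (v + 2)^3/16 - (v + 2)^2/8 - (v + 2)/4 - 1/2

p(-2) = -1/2
p′(-2) = -1/4
p′′(-2) = -1/4
p′′′(-2) = -3/8
p^(4)(-2) = -3/4
p^(5)(-2) = -15/8
p^(6)(-2) = -45/8
Dividing each by k! gives the coefficients c_0, ..., c_6.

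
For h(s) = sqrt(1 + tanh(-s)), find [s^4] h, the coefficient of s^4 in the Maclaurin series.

Plug the Maclaurin series of the inner function into that of the outer and collect terms.
h(0) = 1
h′(0) = -1/2
h′′(0) = -1/4
h′′′(0) = 5/8
h^(4)(0) = 17/16

17/384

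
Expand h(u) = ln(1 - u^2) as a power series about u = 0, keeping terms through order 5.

Compute the successive derivatives at the expansion point and divide by k!.
[u^0] = 0;  [u^1] = 0;  [u^2] = -1;  [u^3] = 0;  [u^4] = -1/2;  [u^5] = 0.

-u^4/2 - u^2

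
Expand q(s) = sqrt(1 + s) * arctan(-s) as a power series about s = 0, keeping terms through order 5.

-389*s^5/1920 + 5*s^4/48 + 11*s^3/24 - s^2/2 - s

Write out both Maclaurin series and multiply, keeping only the needed powers.
[s^0] = 0;  [s^1] = -1;  [s^2] = -1/2;  [s^3] = 11/24;  [s^4] = 5/48;  [s^5] = -389/1920.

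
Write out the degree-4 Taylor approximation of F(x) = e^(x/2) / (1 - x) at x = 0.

Write out both Maclaurin series and multiply, keeping only the needed powers.
[x^0] = 1;  [x^1] = 3/2;  [x^2] = 13/8;  [x^3] = 79/48;  [x^4] = 211/128.

211*x^4/128 + 79*x^3/48 + 13*x^2/8 + 3*x/2 + 1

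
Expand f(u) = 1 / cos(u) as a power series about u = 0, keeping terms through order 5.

Write the quotient as an unknown series and match coefficients against numerator = denominator · series.

5*u^4/24 + u^2/2 + 1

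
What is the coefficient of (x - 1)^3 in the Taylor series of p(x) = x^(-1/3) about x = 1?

-14/81

Use the known series and substitute for the argument.
So c_3 = p′′′(1)/3! = -14/81.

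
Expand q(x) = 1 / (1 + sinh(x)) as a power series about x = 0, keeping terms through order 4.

4*x^4/3 - 7*x^3/6 + x^2 - x + 1

Write 1/(1+u) = 1 - u + u^2 - u^3 + ... and substitute the series for u.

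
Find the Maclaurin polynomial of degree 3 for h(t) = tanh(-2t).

h(0) = 0
h′(0) = -2
h′′(0) = 0
h′′′(0) = 16

8*t^3/3 - 2*t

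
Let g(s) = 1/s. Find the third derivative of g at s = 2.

The coefficient of (s - 2)^3 in the expansion is -1/16, so g′′′(2) = 3! * (-1/16) = -3/8.

-3/8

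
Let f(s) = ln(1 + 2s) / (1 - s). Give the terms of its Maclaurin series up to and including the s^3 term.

8*s^3/3 + 2*s

Expand 1/(denominator) as a geometric series and multiply by the numerator's series.
f(0) = 0
f′(0) = 2
f′′(0) = 0
f′′′(0) = 16
Then c_k = f^(k)(0)/k! gives each Taylor coefficient.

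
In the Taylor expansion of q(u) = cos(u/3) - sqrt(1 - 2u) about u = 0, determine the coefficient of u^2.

4/9

Expand each term separately and add.
[u^0] = 0;  [u^1] = 1;  [u^2] = 4/9.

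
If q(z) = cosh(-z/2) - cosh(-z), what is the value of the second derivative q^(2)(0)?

Combine the two series term by term.
The coefficient of z^2 in the expansion is -3/8, so q′′(0) = 2! * (-3/8) = -3/4.

-3/4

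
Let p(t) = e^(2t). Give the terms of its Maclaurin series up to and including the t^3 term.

p(0) = 1
p′(0) = 2
p′′(0) = 4
p′′′(0) = 8

4*t^3/3 + 2*t^2 + 2*t + 1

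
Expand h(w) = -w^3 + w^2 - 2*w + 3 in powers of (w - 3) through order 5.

-(w - 3)^3 - 8*(w - 3)^2 - 23*(w - 3) - 21

h(3) = -21
h′(3) = -23
h′′(3) = -16
h′′′(3) = -6
h^(4)(3) = 0
h^(5)(3) = 0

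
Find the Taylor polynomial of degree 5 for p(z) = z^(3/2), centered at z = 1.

Use the known series and substitute for the argument.
p(1) = 1
p′(1) = 3/2
p′′(1) = 3/4
p′′′(1) = -3/8
p^(4)(1) = 9/16
p^(5)(1) = -45/32

-3*(z - 1)^5/256 + 3*(z - 1)^4/128 - (z - 1)^3/16 + 3*(z - 1)^2/8 + 3*(z - 1)/2 + 1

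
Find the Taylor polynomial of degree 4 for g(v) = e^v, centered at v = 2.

[(v - 2)^0] = e^(2);  [(v - 2)^1] = e^(2);  [(v - 2)^2] = e^(2)/2;  [(v - 2)^3] = e^(2)/6;  [(v - 2)^4] = e^(2)/24.

(v - 2)^4*e^(2)/24 + (v - 2)^3*e^(2)/6 + (v - 2)^2*e^(2)/2 + (v - 2)*e^(2) + e^(2)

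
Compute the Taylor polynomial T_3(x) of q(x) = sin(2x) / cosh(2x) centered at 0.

Invert the denominator's series and multiply.

-16*x^3/3 + 2*x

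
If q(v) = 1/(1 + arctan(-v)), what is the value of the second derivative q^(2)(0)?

2

Let u equal the inner series; expand the outer function in u and truncate.
The coefficient of v^2 in the expansion is 1, so q′′(0) = 2! * (1) = 2.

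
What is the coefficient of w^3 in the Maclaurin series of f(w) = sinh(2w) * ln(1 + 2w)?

-4

Expand each factor separately, then convolve coefficients.
f(0) = 0
f′(0) = 0
f′′(0) = 8
f′′′(0) = -24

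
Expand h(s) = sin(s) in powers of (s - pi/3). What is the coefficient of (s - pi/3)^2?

h(pi/3) = sqrt(3)/2
h′(pi/3) = 1/2
h′′(pi/3) = -sqrt(3)/2
So c_2 = h′′(pi/3)/2! = -sqrt(3)/4.

-sqrt(3)/4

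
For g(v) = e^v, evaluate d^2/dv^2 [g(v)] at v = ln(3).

3

The coefficient of (v - ln(3))^2 in the expansion is 3/2, so g′′(ln(3)) = 2! * (3/2) = 3.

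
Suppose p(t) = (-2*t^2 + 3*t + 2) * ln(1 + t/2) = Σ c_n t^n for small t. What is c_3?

-31/24

Shift and add copies of the series according to the polynomial's terms.
p(0) = 0
p′(0) = 1
p′′(0) = 5/2
p′′′(0) = -31/4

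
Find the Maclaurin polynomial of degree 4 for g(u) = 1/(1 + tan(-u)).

Plug the Maclaurin series of the inner function into that of the outer and collect terms.
g(0) = 1
g′(0) = 1
g′′(0) = 2
g′′′(0) = 8
g^(4)(0) = 40

5*u^4/3 + 4*u^3/3 + u^2 + u + 1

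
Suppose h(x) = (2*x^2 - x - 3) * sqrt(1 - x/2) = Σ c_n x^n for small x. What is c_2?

Shift and add copies of the series according to the polynomial's terms.
So c_2 = h′′(0)/2! = 75/32.

75/32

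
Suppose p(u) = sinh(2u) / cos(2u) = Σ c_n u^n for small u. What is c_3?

16/3

Invert the denominator's series and multiply.
p(0) = 0
p′(0) = 2
p′′(0) = 0
p′′′(0) = 32
The Taylor polynomial is Σ p^(k)(0)/k! · u^k.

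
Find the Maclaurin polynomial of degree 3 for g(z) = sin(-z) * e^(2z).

Multiply the two series term by term and collect like powers.

-11*z^3/6 - 2*z^2 - z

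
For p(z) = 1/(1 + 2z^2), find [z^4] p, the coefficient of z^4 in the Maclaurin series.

p(0) = 1
p′(0) = 0
p′′(0) = -4
p′′′(0) = 0
p^(4)(0) = 96

4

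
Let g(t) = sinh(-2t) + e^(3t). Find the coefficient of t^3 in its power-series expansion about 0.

Expand each term separately and add.
g(0) = 1
g′(0) = 1
g′′(0) = 9
g′′′(0) = 19
Then c_k = g^(k)(0)/k! gives each Taylor coefficient.

19/6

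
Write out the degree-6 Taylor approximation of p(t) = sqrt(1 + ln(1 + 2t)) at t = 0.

Substitute the inner expansion into the outer series and collect powers.
p(0) = 1
p′(0) = 1
p′′(0) = -3
p′′′(0) = 17
p^(4)(0) = -143
p^(5)(0) = 1609
p^(6)(0) = -22819
The Taylor polynomial is Σ p^(k)(0)/k! · t^k.

-22819*t^6/720 + 1609*t^5/120 - 143*t^4/24 + 17*t^3/6 - 3*t^2/2 + t + 1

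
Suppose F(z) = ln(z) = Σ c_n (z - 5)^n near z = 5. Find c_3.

1/375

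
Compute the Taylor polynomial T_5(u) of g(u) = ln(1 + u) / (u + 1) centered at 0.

137*u^5/60 - 25*u^4/12 + 11*u^3/6 - 3*u^2/2 + u

Multiply the numerator's expansion by the denominator's geometric series.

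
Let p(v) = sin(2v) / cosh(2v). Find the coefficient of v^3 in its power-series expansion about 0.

Write the quotient as an unknown series and match coefficients against numerator = denominator · series.
p(0) = 0
p′(0) = 2
p′′(0) = 0
p′′′(0) = -32
So c_3 = p′′′(0)/3! = -16/3.

-16/3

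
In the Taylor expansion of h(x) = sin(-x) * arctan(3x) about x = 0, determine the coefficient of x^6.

Take the Cauchy product of the two expansions.
[x^0] = 0;  [x^1] = 0;  [x^2] = -3;  [x^3] = 0;  [x^4] = 19/2;  [x^5] = 0;  [x^6] = -401/8.
So c_6 = h^(6)(0)/6! = -401/8.

-401/8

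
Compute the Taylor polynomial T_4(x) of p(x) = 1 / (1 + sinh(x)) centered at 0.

4*x^4/3 - 7*x^3/6 + x^2 - x + 1

Write 1/(1+u) = 1 - u + u^2 - u^3 + ... and substitute the series for u.
p(0) = 1
p′(0) = -1
p′′(0) = 2
p′′′(0) = -7
p^(4)(0) = 32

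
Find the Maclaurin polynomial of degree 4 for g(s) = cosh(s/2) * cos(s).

Multiply the two series term by term and collect like powers.
[s^0] = 1;  [s^1] = 0;  [s^2] = -3/8;  [s^3] = 0;  [s^4] = -7/384.

-7*s^4/384 - 3*s^2/8 + 1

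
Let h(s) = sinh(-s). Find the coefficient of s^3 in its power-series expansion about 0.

h(0) = 0
h′(0) = -1
h′′(0) = 0
h′′′(0) = -1
So c_3 = h′′′(0)/3! = -1/6.

-1/6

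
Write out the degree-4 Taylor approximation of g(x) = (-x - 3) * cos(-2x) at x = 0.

-2*x^4 + 2*x^3 + 6*x^2 - x - 3

Distribute the polynomial across the series and collect like powers.
g(0) = -3
g′(0) = -1
g′′(0) = 12
g′′′(0) = 12
g^(4)(0) = -48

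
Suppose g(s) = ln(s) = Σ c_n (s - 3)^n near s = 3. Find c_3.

1/81

g(3) = ln(3)
g′(3) = 1/3
g′′(3) = -1/9
g′′′(3) = 2/27
The Taylor polynomial is Σ g^(k)(3)/k! · (s - 3)^k.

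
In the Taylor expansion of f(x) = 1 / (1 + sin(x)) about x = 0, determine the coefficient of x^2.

Expand as Σ (-1)^k u^k with u equal to the inner function's series.
[x^0] = 1;  [x^1] = -1;  [x^2] = 1.

1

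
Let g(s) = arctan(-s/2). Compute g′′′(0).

1/4

Apply the Taylor formula c_k = f^(k)(a)/k!.
The coefficient of s^3 in the expansion is 1/24, so g′′′(0) = 3! * (1/24) = 1/4.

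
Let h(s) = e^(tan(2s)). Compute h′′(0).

4

Plug the Maclaurin series of the inner function into that of the outer and collect terms.
The coefficient of s^2 in the expansion is 2, so h′′(0) = 2! * (2) = 4.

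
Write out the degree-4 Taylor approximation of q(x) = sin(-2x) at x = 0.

4*x^3/3 - 2*x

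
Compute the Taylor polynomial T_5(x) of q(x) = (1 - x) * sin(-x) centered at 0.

-x^5/120 - x^4/6 + x^3/6 + x^2 - x

Distribute the polynomial across the series and collect like powers.
q(0) = 0
q′(0) = -1
q′′(0) = 2
q′′′(0) = 1
q^(4)(0) = -4
q^(5)(0) = -1
Then c_k = q^(k)(0)/k! gives each Taylor coefficient.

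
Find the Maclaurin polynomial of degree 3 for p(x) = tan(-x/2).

-x^3/24 - x/2

Apply the Taylor formula c_k = f^(k)(a)/k!.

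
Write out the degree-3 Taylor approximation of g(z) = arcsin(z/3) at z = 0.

z^3/162 + z/3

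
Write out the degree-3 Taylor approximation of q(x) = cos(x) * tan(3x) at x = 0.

Write out both Maclaurin series and multiply, keeping only the needed powers.
[x^0] = 0;  [x^1] = 3;  [x^2] = 0;  [x^3] = 15/2.

15*x^3/2 + 3*x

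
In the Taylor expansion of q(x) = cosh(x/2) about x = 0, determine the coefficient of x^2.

[x^0] = 1;  [x^1] = 0;  [x^2] = 1/8.

1/8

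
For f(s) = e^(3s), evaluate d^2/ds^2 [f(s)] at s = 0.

The coefficient of s^2 in the expansion is 9/2, so f′′(0) = 2! * (9/2) = 9.

9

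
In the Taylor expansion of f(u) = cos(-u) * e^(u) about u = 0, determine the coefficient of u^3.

-1/3

Expand each factor separately, then convolve coefficients.
f(0) = 1
f′(0) = 1
f′′(0) = 0
f′′′(0) = -2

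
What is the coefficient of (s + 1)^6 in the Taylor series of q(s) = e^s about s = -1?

e^(-1)/720

q(-1) = e^(-1)
q′(-1) = e^(-1)
q′′(-1) = e^(-1)
q′′′(-1) = e^(-1)
q^(4)(-1) = e^(-1)
q^(5)(-1) = e^(-1)
q^(6)(-1) = e^(-1)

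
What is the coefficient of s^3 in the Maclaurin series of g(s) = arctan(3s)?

-9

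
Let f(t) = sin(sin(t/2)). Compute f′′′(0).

-1/4

Compose series: expand the inner function first, then feed it into the outer expansion.
The coefficient of t^3 in the expansion is -1/24, so f′′′(0) = 3! * (-1/24) = -1/4.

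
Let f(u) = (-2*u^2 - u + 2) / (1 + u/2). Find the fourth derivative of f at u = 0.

Multiply each power in the prefactor through the base expansion.
From the series, [u^4] f = -1/4; multiply by 4! = 24 to get -6.

-6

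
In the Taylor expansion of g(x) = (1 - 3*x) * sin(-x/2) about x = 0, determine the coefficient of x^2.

3/2

Distribute the polynomial across the series and collect like powers.
g(0) = 0
g′(0) = -1/2
g′′(0) = 3
So c_2 = g′′(0)/2! = 3/2.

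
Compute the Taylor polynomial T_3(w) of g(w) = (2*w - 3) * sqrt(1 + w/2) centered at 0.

Distribute the polynomial across the series and collect like powers.

-11*w^3/128 + 19*w^2/32 + 5*w/4 - 3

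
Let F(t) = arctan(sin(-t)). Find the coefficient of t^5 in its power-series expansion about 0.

Compose series: expand the inner function first, then feed it into the outer expansion.

-3/8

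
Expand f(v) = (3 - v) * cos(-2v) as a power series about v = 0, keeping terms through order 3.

2*v^3 - 6*v^2 - v + 3

Distribute the polynomial across the series and collect like powers.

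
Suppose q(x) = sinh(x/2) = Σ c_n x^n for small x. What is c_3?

[x^0] = 0;  [x^1] = 1/2;  [x^2] = 0;  [x^3] = 1/48.
So c_3 = q′′′(0)/3! = 1/48.

1/48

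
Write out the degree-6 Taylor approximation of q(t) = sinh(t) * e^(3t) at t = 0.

14*t^6/5 + 62*t^5/15 + 5*t^4 + 14*t^3/3 + 3*t^2 + t

Expand each factor separately, then convolve coefficients.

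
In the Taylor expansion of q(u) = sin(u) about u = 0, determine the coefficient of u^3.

-1/6

q(0) = 0
q′(0) = 1
q′′(0) = 0
q′′′(0) = -1
Then c_k = q^(k)(0)/k! gives each Taylor coefficient.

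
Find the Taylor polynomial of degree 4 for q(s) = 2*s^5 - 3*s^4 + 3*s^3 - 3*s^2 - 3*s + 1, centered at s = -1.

-13*(s + 1)^4 + 35*(s + 1)^3 - 50*(s + 1)^2 + 34*(s + 1) - 7

q(-1) = -7
q′(-1) = 34
q′′(-1) = -100
q′′′(-1) = 210
q^(4)(-1) = -312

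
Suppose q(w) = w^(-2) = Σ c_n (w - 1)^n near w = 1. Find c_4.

q(1) = 1
q′(1) = -2
q′′(1) = 6
q′′′(1) = -24
q^(4)(1) = 120
So c_4 = q^(4)(1)/4! = 5.

5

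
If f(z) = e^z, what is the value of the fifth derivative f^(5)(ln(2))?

2

The coefficient of (z - ln(2))^5 in the expansion is 1/60, so f^(5)(ln(2)) = 5! * (1/60) = 2.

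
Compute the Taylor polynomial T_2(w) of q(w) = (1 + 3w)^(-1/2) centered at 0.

27*w^2/8 - 3*w/2 + 1

q(0) = 1
q′(0) = -3/2
q′′(0) = 27/4
Dividing each by k! gives the coefficients c_0, ..., c_2.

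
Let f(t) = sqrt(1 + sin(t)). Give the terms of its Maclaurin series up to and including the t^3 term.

Substitute the inner expansion into the outer series and collect powers.
f(0) = 1
f′(0) = 1/2
f′′(0) = -1/4
f′′′(0) = -1/8
Then c_k = f^(k)(0)/k! gives each Taylor coefficient.

-t^3/48 - t^2/8 + t/2 + 1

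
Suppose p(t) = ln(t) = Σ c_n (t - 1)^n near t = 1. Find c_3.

1/3

Differentiate repeatedly and evaluate at the center.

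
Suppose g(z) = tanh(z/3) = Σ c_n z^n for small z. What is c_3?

-1/81

c_3 = g′′′(0)/3! = -1/81.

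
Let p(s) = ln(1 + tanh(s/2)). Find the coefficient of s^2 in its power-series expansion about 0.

-1/8

Let u equal the inner series; expand the outer function in u and truncate.
So c_2 = p′′(0)/2! = -1/8.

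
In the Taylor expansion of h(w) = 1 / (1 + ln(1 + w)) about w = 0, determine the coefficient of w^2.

3/2

Write 1/(1+u) = 1 - u + u^2 - u^3 + ... and substitute the series for u.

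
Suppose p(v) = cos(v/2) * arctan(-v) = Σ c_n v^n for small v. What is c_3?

Expand each factor separately, then convolve coefficients.
p(0) = 0
p′(0) = -1
p′′(0) = 0
p′′′(0) = 11/4

11/24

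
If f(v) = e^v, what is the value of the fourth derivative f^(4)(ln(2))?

The coefficient of (v - ln(2))^4 in the expansion is 1/12, so f^(4)(ln(2)) = 4! * (1/12) = 2.

2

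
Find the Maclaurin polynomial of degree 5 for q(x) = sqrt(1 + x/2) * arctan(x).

6389*x^5/30720 - 29*x^4/384 - 35*x^3/96 + x^2/4 + x

Expand each factor separately, then convolve coefficients.
q(0) = 0
q′(0) = 1
q′′(0) = 1/2
q′′′(0) = -35/16
q^(4)(0) = -29/16
q^(5)(0) = 6389/256
Then c_k = q^(k)(0)/k! gives each Taylor coefficient.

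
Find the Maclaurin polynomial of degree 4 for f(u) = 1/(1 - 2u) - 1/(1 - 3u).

Expand each term separately and add.
[u^0] = 0;  [u^1] = -1;  [u^2] = -5;  [u^3] = -19;  [u^4] = -65.

-65*u^4 - 19*u^3 - 5*u^2 - u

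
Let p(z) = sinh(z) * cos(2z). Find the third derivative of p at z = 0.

Expand each factor separately, then convolve coefficients.
From the series, [z^3] p = -11/6; multiply by 3! = 6 to get -11.

-11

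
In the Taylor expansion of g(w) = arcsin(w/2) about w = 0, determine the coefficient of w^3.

1/48

g(0) = 0
g′(0) = 1/2
g′′(0) = 0
g′′′(0) = 1/8
So c_3 = g′′′(0)/3! = 1/48.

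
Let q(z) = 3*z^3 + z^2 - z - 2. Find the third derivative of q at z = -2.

18

The coefficient of (z + 2)^3 in the expansion is 3, so q′′′(-2) = 3! * (3) = 18.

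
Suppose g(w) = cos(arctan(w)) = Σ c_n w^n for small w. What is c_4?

3/8

Substitute the inner expansion into the outer series and collect powers.
g(0) = 1
g′(0) = 0
g′′(0) = -1
g′′′(0) = 0
g^(4)(0) = 9
So c_4 = g^(4)(0)/4! = 3/8.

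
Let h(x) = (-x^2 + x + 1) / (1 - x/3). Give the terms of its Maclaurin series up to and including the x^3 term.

Shift and add copies of the series according to the polynomial's terms.
h(0) = 1
h′(0) = 4/3
h′′(0) = -10/9
h′′′(0) = -10/9

-5*x^3/27 - 5*x^2/9 + 4*x/3 + 1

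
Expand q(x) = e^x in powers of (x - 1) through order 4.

e*(x - 1)^4/24 + e*(x - 1)^3/6 + e*(x - 1)^2/2 + e*(x - 1) + e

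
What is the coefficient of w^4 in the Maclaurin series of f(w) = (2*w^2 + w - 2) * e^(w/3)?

Shift and add copies of the series according to the polynomial's terms.
f(0) = -2
f′(0) = 1/3
f′′(0) = 40/9
f′′′(0) = 115/27
f^(4)(0) = 226/81

113/972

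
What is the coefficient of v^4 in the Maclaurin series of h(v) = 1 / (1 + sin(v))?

2/3

Write 1/(1+u) = 1 - u + u^2 - u^3 + ... and substitute the series for u.
[v^0] = 1;  [v^1] = -1;  [v^2] = 1;  [v^3] = -5/6;  [v^4] = 2/3.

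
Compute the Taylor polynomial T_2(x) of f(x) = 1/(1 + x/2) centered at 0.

f(0) = 1
f′(0) = -1/2
f′′(0) = 1/2

x^2/4 - x/2 + 1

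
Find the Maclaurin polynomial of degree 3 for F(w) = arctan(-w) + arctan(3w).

Add the two expansions coefficient-wise.
F(0) = 0
F′(0) = 2
F′′(0) = 0
F′′′(0) = -52
Then c_k = F^(k)(0)/k! gives each Taylor coefficient.

-26*w^3/3 + 2*w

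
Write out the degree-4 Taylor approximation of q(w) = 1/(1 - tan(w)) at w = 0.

5*w^4/3 + 4*w^3/3 + w^2 + w + 1

Compose series: expand the inner function first, then feed it into the outer expansion.
q(0) = 1
q′(0) = 1
q′′(0) = 2
q′′′(0) = 8
q^(4)(0) = 40
Dividing each by k! gives the coefficients c_0, ..., c_4.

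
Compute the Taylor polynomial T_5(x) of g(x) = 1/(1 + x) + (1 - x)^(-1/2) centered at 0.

Expand each term separately and add.
[x^0] = 2;  [x^1] = -1/2;  [x^2] = 11/8;  [x^3] = -11/16;  [x^4] = 163/128;  [x^5] = -193/256.

-193*x^5/256 + 163*x^4/128 - 11*x^3/16 + 11*x^2/8 - x/2 + 2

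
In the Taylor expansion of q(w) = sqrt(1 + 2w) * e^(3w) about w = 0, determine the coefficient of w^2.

Write out both Maclaurin series and multiply, keeping only the needed powers.
[w^0] = 1;  [w^1] = 4;  [w^2] = 7.
So c_2 = q′′(0)/2! = 7.

7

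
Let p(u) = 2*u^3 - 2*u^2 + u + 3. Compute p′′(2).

The coefficient of (u - 2)^2 in the expansion is 10, so p′′(2) = 2! * (10) = 20.

20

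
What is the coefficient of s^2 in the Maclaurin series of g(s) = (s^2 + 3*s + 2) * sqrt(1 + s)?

Multiply each power in the prefactor through the base expansion.

9/4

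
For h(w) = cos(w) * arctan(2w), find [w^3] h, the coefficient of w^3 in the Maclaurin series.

Take the Cauchy product of the two expansions.
So c_3 = h′′′(0)/3! = -11/3.

-11/3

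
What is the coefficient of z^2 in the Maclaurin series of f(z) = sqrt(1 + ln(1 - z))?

-3/8

Substitute the inner expansion into the outer series and collect powers.
f(0) = 1
f′(0) = -1/2
f′′(0) = -3/4
So c_2 = f′′(0)/2! = -3/8.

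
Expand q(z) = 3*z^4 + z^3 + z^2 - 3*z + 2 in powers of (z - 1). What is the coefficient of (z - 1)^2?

q(1) = 4
q′(1) = 14
q′′(1) = 44
The Taylor polynomial is Σ q^(k)(1)/k! · (z - 1)^k.

22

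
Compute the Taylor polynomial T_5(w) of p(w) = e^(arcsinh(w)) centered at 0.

Plug the Maclaurin series of the inner function into that of the outer and collect terms.
[w^0] = 1;  [w^1] = 1;  [w^2] = 1/2;  [w^3] = 0;  [w^4] = -1/8;  [w^5] = 0.

-w^4/8 + w^2/2 + w + 1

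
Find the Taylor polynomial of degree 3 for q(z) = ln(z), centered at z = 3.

(z - 3)^3/81 - (z - 3)^2/18 + (z - 3)/3 + ln(3)

[(z - 3)^0] = ln(3);  [(z - 3)^1] = 1/3;  [(z - 3)^2] = -1/18;  [(z - 3)^3] = 1/81.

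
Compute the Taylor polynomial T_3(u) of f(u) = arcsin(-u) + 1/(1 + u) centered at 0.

-7*u^3/6 + u^2 - 2*u + 1

Combine the two series term by term.
f(0) = 1
f′(0) = -2
f′′(0) = 2
f′′′(0) = -7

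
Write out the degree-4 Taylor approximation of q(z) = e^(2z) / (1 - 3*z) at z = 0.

473*z^4/3 + 157*z^3/3 + 17*z^2 + 5*z + 1

Multiply the numerator's expansion by the denominator's geometric series.
q(0) = 1
q′(0) = 5
q′′(0) = 34
q′′′(0) = 314
q^(4)(0) = 3784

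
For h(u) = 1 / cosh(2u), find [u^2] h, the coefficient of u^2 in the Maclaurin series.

-2

Invert the denominator's series and multiply.
[u^0] = 1;  [u^1] = 0;  [u^2] = -2.
So c_2 = h′′(0)/2! = -2.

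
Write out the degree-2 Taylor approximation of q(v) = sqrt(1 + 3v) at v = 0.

-9*v^2/8 + 3*v/2 + 1

q(0) = 1
q′(0) = 3/2
q′′(0) = -9/4
The Taylor polynomial is Σ q^(k)(0)/k! · v^k.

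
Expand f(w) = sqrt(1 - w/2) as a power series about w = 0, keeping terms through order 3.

Apply the Taylor formula c_k = f^(k)(a)/k!.
f(0) = 1
f′(0) = -1/4
f′′(0) = -1/16
f′′′(0) = -3/64

-w^3/128 - w^2/32 - w/4 + 1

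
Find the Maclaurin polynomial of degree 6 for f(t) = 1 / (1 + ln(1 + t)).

3289*t^6/360 - 347*t^5/60 + 11*t^4/3 - 7*t^3/3 + 3*t^2/2 - t + 1

Expand as Σ (-1)^k u^k with u equal to the inner function's series.
f(0) = 1
f′(0) = -1
f′′(0) = 3
f′′′(0) = -14
f^(4)(0) = 88
f^(5)(0) = -694
f^(6)(0) = 6578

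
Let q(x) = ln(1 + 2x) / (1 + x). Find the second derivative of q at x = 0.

Multiply the two series term by term and collect like powers.
From the series, [x^2] q = -4; multiply by 2! = 2 to get -8.

-8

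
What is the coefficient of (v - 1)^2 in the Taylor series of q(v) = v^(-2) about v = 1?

[(v - 1)^0] = 1;  [(v - 1)^1] = -2;  [(v - 1)^2] = 3.

3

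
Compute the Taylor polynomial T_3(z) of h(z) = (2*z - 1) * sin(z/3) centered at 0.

Distribute the polynomial across the series and collect like powers.

z^3/162 + 2*z^2/3 - z/3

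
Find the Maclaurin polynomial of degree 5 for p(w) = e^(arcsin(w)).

w^5/6 + 5*w^4/24 + w^3/3 + w^2/2 + w + 1

Let u equal the inner series; expand the outer function in u and truncate.
p(0) = 1
p′(0) = 1
p′′(0) = 1
p′′′(0) = 2
p^(4)(0) = 5
p^(5)(0) = 20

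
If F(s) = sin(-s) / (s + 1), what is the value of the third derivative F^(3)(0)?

Use 1/(1 - r) = Σ r^k on the denominator, then take the Cauchy product.
From the series, [s^3] F = -5/6; multiply by 3! = 6 to get -5.

-5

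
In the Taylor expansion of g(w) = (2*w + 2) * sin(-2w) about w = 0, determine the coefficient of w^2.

Shift and add copies of the series according to the polynomial's terms.
[w^0] = 0;  [w^1] = -4;  [w^2] = -4.
So c_2 = g′′(0)/2! = -4.

-4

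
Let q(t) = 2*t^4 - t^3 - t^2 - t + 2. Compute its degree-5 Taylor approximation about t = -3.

2*(t + 3)^4 - 25*(t + 3)^3 + 116*(t + 3)^2 - 238*(t + 3) + 185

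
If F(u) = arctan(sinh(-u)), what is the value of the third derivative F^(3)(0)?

1

Compose series: expand the inner function first, then feed it into the outer expansion.
From the series, [u^3] F = 1/6; multiply by 3! = 6 to get 1.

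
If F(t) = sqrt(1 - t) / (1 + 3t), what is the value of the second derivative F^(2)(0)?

Expand each factor separately, then convolve coefficients.
The coefficient of t^2 in the expansion is 83/8, so F′′(0) = 2! * (83/8) = 83/4.

83/4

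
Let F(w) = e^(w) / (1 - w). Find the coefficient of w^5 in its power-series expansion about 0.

Write out both Maclaurin series and multiply, keeping only the needed powers.
F(0) = 1
F′(0) = 2
F′′(0) = 5
F′′′(0) = 16
F^(4)(0) = 65
F^(5)(0) = 326
So c_5 = F^(5)(0)/5! = 163/60.

163/60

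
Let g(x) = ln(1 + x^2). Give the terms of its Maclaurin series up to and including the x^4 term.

g(0) = 0
g′(0) = 0
g′′(0) = 2
g′′′(0) = 0
g^(4)(0) = -12

-x^4/2 + x^2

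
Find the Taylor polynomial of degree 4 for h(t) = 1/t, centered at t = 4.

(t - 4)^4/1024 - (t - 4)^3/256 + (t - 4)^2/64 - (t - 4)/16 + 1/4

Use the known series and substitute for the argument.
h(4) = 1/4
h′(4) = -1/16
h′′(4) = 1/32
h′′′(4) = -3/128
h^(4)(4) = 3/128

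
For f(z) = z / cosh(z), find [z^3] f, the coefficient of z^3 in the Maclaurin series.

-1/2

Write the quotient as an unknown series and match coefficients against numerator = denominator · series.
f(0) = 0
f′(0) = 1
f′′(0) = 0
f′′′(0) = -3
So c_3 = f′′′(0)/3! = -1/2.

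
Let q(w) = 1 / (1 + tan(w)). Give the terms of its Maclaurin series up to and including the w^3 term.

Expand as Σ (-1)^k u^k with u equal to the inner function's series.

-4*w^3/3 + w^2 - w + 1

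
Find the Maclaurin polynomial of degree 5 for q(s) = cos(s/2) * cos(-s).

Multiply the two series term by term and collect like powers.
[s^0] = 1;  [s^1] = 0;  [s^2] = -5/8;  [s^3] = 0;  [s^4] = 41/384;  [s^5] = 0.

41*s^4/384 - 5*s^2/8 + 1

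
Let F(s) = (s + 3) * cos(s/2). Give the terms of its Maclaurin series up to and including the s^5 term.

s^5/384 + s^4/128 - s^3/8 - 3*s^2/8 + s + 3

Shift and add copies of the series according to the polynomial's terms.
F(0) = 3
F′(0) = 1
F′′(0) = -3/4
F′′′(0) = -3/4
F^(4)(0) = 3/16
F^(5)(0) = 5/16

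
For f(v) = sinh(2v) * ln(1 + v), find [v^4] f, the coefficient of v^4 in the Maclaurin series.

Take the Cauchy product of the two expansions.
f(0) = 0
f′(0) = 0
f′′(0) = 4
f′′′(0) = -6
f^(4)(0) = 48
So c_4 = f^(4)(0)/4! = 2.

2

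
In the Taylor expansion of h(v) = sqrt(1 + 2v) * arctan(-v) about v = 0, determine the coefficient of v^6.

-109/120

Write out both Maclaurin series and multiply, keeping only the needed powers.
[v^0] = 0;  [v^1] = -1;  [v^2] = -1;  [v^3] = 5/6;  [v^4] = -1/6;  [v^5] = 31/120;  [v^6] = -109/120.
So c_6 = h^(6)(0)/6! = -109/120.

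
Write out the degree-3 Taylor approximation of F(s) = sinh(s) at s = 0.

s^3/6 + s

F(0) = 0
F′(0) = 1
F′′(0) = 0
F′′′(0) = 1
Dividing each by k! gives the coefficients c_0, ..., c_3.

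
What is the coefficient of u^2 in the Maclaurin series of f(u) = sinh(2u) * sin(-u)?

Take the Cauchy product of the two expansions.

-2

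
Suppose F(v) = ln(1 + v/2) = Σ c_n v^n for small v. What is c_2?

-1/8

F(0) = 0
F′(0) = 1/2
F′′(0) = -1/4
Then c_k = F^(k)(0)/k! gives each Taylor coefficient.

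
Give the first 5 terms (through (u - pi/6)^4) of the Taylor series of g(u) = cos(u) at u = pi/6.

sqrt(3)*(u - pi/6)^4/48 + (u - pi/6)^3/12 - sqrt(3)*(u - pi/6)^2/4 - (u - pi/6)/2 + sqrt(3)/2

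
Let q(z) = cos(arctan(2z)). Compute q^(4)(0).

144

Plug the Maclaurin series of the inner function into that of the outer and collect terms.
The coefficient of z^4 in the expansion is 6, so q^(4)(0) = 4! * (6) = 144.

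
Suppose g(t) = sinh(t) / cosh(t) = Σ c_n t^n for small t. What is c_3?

Invert the denominator's series and multiply.

-1/3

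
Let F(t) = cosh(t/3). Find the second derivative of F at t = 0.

1/9

Differentiate repeatedly and evaluate at the center.
The coefficient of t^2 in the expansion is 1/18, so F′′(0) = 2! * (1/18) = 1/9.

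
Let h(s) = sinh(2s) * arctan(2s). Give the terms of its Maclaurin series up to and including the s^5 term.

Expand each factor separately, then convolve coefficients.
[s^0] = 0;  [s^1] = 0;  [s^2] = 4;  [s^3] = 0;  [s^4] = -8/3;  [s^5] = 0.

-8*s^4/3 + 4*s^2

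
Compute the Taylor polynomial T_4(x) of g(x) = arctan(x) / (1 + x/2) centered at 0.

x^4/24 - x^3/12 - x^2/2 + x

Multiply the two series term by term and collect like powers.
[x^0] = 0;  [x^1] = 1;  [x^2] = -1/2;  [x^3] = -1/12;  [x^4] = 1/24.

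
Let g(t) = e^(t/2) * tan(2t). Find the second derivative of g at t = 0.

Multiply the two series term by term and collect like powers.
The coefficient of t^2 in the expansion is 1, so g′′(0) = 2! * (1) = 2.

2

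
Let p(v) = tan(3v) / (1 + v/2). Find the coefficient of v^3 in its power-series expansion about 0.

39/4

Multiply the two series term by term and collect like powers.
p(0) = 0
p′(0) = 3
p′′(0) = -3
p′′′(0) = 117/2
So c_3 = p′′′(0)/3! = 39/4.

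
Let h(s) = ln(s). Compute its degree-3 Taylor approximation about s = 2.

(s - 2)^3/24 - (s - 2)^2/8 + (s - 2)/2 + ln(2)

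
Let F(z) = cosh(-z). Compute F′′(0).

From the series, [z^2] F = 1/2; multiply by 2! = 2 to get 1.

1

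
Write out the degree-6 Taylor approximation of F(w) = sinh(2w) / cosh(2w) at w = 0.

64*w^5/15 - 8*w^3/3 + 2*w

Write the quotient as an unknown series and match coefficients against numerator = denominator · series.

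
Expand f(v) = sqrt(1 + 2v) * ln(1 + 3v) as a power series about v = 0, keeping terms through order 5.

789*v^5/40 - 15*v^4/2 + 3*v^3 - 3*v^2/2 + 3*v

Multiply the two series term by term and collect like powers.
f(0) = 0
f′(0) = 3
f′′(0) = -3
f′′′(0) = 18
f^(4)(0) = -180
f^(5)(0) = 2367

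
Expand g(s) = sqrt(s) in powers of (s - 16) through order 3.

(s - 16)^3/16384 - (s - 16)^2/512 + (s - 16)/8 + 4

g(16) = 4
g′(16) = 1/8
g′′(16) = -1/256
g′′′(16) = 3/8192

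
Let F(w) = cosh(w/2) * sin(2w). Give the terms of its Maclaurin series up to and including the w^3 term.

-13*w^3/12 + 2*w

Expand each factor separately, then convolve coefficients.
F(0) = 0
F′(0) = 2
F′′(0) = 0
F′′′(0) = -13/2
The Taylor polynomial is Σ F^(k)(0)/k! · w^k.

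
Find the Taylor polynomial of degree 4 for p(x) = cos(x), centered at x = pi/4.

p(pi/4) = sqrt(2)/2
p′(pi/4) = -sqrt(2)/2
p′′(pi/4) = -sqrt(2)/2
p′′′(pi/4) = sqrt(2)/2
p^(4)(pi/4) = sqrt(2)/2

sqrt(2)*(x - pi/4)^4/48 + sqrt(2)*(x - pi/4)^3/12 - sqrt(2)*(x - pi/4)^2/4 - sqrt(2)*(x - pi/4)/2 + sqrt(2)/2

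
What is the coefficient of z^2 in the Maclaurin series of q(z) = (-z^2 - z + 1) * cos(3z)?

-11/2

Shift and add copies of the series according to the polynomial's terms.
q(0) = 1
q′(0) = -1
q′′(0) = -11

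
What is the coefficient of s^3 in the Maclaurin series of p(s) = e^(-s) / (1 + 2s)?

Write out both Maclaurin series and multiply, keeping only the needed powers.
[s^0] = 1;  [s^1] = -3;  [s^2] = 13/2;  [s^3] = -79/6.

-79/6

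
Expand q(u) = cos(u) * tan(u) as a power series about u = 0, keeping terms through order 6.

u^5/120 - u^3/6 + u

Expand each factor separately, then convolve coefficients.
[u^0] = 0;  [u^1] = 1;  [u^2] = 0;  [u^3] = -1/6;  [u^4] = 0;  [u^5] = 1/120;  [u^6] = 0.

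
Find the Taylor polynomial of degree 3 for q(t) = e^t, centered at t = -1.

(t + 1)^3*e^(-1)/6 + (t + 1)^2*e^(-1)/2 + (t + 1)*e^(-1) + e^(-1)

[(t + 1)^0] = e^(-1);  [(t + 1)^1] = e^(-1);  [(t + 1)^2] = e^(-1)/2;  [(t + 1)^3] = e^(-1)/6.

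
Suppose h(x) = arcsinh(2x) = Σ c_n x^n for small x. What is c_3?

-4/3

Compute the successive derivatives at the expansion point and divide by k!.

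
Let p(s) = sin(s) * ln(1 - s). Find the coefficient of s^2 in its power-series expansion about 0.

Multiply the two series term by term and collect like powers.
p(0) = 0
p′(0) = 0
p′′(0) = -2
So c_2 = p′′(0)/2! = -1.

-1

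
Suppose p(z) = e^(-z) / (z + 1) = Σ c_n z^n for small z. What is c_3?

Use 1/(1 - r) = Σ r^k on the denominator, then take the Cauchy product.

-8/3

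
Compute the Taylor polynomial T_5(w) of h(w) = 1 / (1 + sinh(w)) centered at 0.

Expand as Σ (-1)^k u^k with u equal to the inner function's series.

-181*w^5/120 + 4*w^4/3 - 7*w^3/6 + w^2 - w + 1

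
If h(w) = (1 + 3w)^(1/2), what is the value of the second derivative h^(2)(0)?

-9/4

Apply the Taylor formula c_k = f^(k)(a)/k!.
The coefficient of w^2 in the expansion is -9/8, so h′′(0) = 2! * (-9/8) = -9/4.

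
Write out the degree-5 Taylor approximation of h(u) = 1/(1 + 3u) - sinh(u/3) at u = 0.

-7085881*u^5/29160 + 81*u^4 - 4375*u^3/162 + 9*u^2 - 10*u/3 + 1

Combine the two series term by term.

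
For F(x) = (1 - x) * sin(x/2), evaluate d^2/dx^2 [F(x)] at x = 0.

-1

Distribute the polynomial across the series and collect like powers.
From the series, [x^2] F = -1/2; multiply by 2! = 2 to get -1.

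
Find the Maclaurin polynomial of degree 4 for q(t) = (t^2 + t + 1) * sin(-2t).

4*t^4/3 - 2*t^3/3 - 2*t^2 - 2*t

Shift and add copies of the series according to the polynomial's terms.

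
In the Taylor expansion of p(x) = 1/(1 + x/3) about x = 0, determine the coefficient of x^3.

-1/27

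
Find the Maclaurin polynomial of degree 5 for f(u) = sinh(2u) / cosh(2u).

64*u^5/15 - 8*u^3/3 + 2*u

Invert the denominator's series and multiply.
f(0) = 0
f′(0) = 2
f′′(0) = 0
f′′′(0) = -16
f^(4)(0) = 0
f^(5)(0) = 512
Dividing each by k! gives the coefficients c_0, ..., c_5.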